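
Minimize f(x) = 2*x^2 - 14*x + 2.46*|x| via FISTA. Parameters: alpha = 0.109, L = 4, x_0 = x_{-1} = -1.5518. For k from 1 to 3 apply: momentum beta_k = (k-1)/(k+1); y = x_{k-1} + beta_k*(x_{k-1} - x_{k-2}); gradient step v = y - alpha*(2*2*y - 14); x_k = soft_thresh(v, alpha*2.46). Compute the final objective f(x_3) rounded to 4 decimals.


FISTA on f(x) = 2*x^2 - 14*x + 2.46*|x|
L = 4, alpha = 0.109
Iteration 1: beta = 0.0, y = -1.5518 + 0.0*(-1.5518 + 1.5518) = -1.5518
  grad(y) = -20.2072, v = y - alpha*grad = 0.6508
  prox(v) = soft_thresh(0.6508, 0.2681) = 0.3826
Iteration 2: beta = 0.3333, y = 0.3826 + 0.3333*(0.3826 + 1.5518) = 1.0275
  grad(y) = -9.8902, v = y - alpha*grad = 2.1055
  prox(v) = soft_thresh(2.1055, 0.2681) = 1.8373
Iteration 3: beta = 0.5, y = 1.8373 + 0.5*(1.8373 - 0.3826) = 2.5647
  grad(y) = -3.7412, v = y - alpha*grad = 2.9725
  prox(v) = soft_thresh(2.9725, 0.2681) = 2.7043
f(x_3) = 2*2.7043^2 - 14*2.7043 + 2.46*|2.7043| = -16.5812


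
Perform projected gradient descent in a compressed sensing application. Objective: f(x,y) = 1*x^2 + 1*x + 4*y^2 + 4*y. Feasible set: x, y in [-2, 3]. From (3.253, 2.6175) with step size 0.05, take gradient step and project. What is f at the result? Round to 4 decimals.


Step 1: Compute gradient at (3.253, 2.6175).
grad_x = 2*1*3.253 + 1 = 7.506
grad_y = 2*4*2.6175 + 4 = 24.94
Step 2: Gradient step.
x_raw = 3.253 - 0.05*7.506 = 2.8777
y_raw = 2.6175 - 0.05*24.94 = 1.3705
Step 3: Project onto [-2, 3].
x_proj = clip(2.8777) = 2.8777
y_proj = clip(1.3705) = 1.3705
Step 4: Evaluate f.
f(2.8777, 1.3705) = 24.1539


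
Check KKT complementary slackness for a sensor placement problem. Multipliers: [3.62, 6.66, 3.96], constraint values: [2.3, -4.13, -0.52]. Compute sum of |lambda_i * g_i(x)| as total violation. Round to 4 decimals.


KKT complementary slackness check:
lambda_1 * g_1 = 3.62 * 2.3 = 8.326
lambda_2 * g_2 = 6.66 * -4.13 = -27.5058
lambda_3 * g_3 = 3.96 * -0.52 = -2.0592
Total violation = 8.326 + 27.5058 + 2.0592 = 37.891


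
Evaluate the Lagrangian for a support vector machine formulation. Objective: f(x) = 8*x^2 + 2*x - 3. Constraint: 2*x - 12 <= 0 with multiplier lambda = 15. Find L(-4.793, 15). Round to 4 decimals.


Step 1: Evaluate f(x).
f(-4.793) = 8*(-4.793)^2 + 2*(-4.793) - 3 = 171.1968
Step 2: Evaluate g(x).
g(-4.793) = 2*-4.793 - 12 = -21.586
Step 3: Compute Lagrangian.
L = 171.1968 + 15*-21.586 = -152.5932


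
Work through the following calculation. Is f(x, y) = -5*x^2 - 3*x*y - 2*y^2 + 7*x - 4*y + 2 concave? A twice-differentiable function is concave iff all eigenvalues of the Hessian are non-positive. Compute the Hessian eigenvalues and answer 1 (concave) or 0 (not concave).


The Hessian of f(x,y) = -5*x^2 - 3*x*y - 2*y^2 + 7*x - 4*y + 2 is:
H = [[-10, -3], [-3, -4]]
Trace = -10 - 4 = -14
Determinant = -10*-4 - (-3)^2 = 31
Discriminant = (-14)^2 - 4*31 = 72.0
Eigenvalues: lambda_1 = -11.2426, lambda_2 = -2.7574
The function is concave.

1


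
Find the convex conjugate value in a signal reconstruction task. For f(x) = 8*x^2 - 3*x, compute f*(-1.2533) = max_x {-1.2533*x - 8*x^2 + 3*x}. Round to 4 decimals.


f*(y) = sup_x {y*x - a*x^2 - b*x} = sup_x {(y-b)*x - a*x^2}
FOC: (y - b) - 2a*x = 0 => x* = (y - b)/(2a)
x* = (-1.2533 + 3)/(2*8) = 0.1092
f*(-1.2533) = (y-b)^2/(4a) = (-1.2533 + 3)^2/(4*8)
= 3.051/32 = 0.0953


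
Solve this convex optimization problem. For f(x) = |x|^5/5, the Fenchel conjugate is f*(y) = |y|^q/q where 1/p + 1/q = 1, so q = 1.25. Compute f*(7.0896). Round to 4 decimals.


The conjugate exponent q satisfies 1/p + 1/q = 1.
p = 5, so q = 5/(5 - 1) = 1.25
|y|^q = 7.0896^1.25 = 11.5685
f*(7.0896) = 11.5685 / 1.25 = 9.2548


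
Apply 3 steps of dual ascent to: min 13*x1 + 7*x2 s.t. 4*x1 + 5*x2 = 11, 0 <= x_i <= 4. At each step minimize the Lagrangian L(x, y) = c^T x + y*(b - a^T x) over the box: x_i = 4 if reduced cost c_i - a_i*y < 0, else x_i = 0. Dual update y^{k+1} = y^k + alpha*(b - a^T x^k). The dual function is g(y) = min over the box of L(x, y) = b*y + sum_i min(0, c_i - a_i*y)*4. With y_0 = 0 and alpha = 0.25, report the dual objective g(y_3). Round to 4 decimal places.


Dual ascent for LP: min 13*x1 + 7*x2, 4*x1 + 5*x2 = 11, 0 <= x_i <= 4
Step 1: y^k = 0.0, reduced costs: (13.0, 7.0)
  x^k = (0.0, 0.0), subgradient = b - a^T x = 11.0
  y^{k+1} = 0.0 + 0.25*11.0 = 2.75
Step 2: y^k = 2.75, reduced costs: (2.0, -6.75)
  x^k = (0.0, 4.0), subgradient = b - a^T x = -9.0
  y^{k+1} = 2.75 + 0.25*-9.0 = 0.5
Step 3: y^k = 0.5, reduced costs: (11.0, 4.5)
  x^k = (0.0, 0.0), subgradient = b - a^T x = 11.0
  y^{k+1} = 0.5 + 0.25*11.0 = 3.25
Dual objective at y_3 = 3.25: reduced costs (0.0, -9.25), box minimizer x = (0.0, 4.0)
g(y_3) = b*y + (c1 - a1*y)*x1 + (c2 - a2*y)*x2 = 11*3.25 + 0.0*0.0 + (-9.25)*4.0 = 35.75 + 0.0 - 37.0 = -1.25


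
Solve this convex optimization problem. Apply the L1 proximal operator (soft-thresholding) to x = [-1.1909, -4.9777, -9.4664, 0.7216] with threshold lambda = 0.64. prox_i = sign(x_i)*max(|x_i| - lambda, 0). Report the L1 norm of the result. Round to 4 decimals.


Soft-thresholding with lambda = 0.64:
prox(-1.1909) = sign(-1.1909)*max(|-1.1909| - 0.64, 0) = -0.5509
prox(-4.9777) = sign(-4.9777)*max(|-4.9777| - 0.64, 0) = -4.3377
prox(-9.4664) = sign(-9.4664)*max(|-9.4664| - 0.64, 0) = -8.8264
prox(0.7216) = sign(0.7216)*max(|0.7216| - 0.64, 0) = 0.0816
prox(x) = [-0.5509, -4.3377, -8.8264, 0.0816]
||prox(x)||_1 = 0.5509 + 4.3377 + 8.8264 + 0.0816 = 13.7966


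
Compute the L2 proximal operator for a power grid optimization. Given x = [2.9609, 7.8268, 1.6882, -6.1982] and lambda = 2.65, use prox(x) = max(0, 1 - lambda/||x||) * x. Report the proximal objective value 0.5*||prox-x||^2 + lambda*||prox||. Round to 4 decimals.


Step 1: Compute ||x||.
||x|| = 10.5496
Step 2: Compute scaling factor.
scale = max(0, 1 - 2.65/10.5496) = 0.7488
Step 3: prox(x) = [2.2171, 5.8607, 1.2641, -4.6412]
||prox(x)|| = 7.8996
Step 4: Proximal objective.
0.5*||prox-x||^2 = 3.5113
lambda*||prox|| = 20.9339
Total = 24.4451


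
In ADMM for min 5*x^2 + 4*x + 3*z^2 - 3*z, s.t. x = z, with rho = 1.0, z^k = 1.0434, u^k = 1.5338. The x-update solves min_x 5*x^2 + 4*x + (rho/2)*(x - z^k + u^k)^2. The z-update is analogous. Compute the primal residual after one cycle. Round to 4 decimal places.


ADMM iteration with rho = 1.0, z^k = 1.0434, u^k = 1.5338
Step 1: x-update.
Minimize 5*x^2 + 4*x + (1.0/2)*(x - 1.0434 + 1.5338)^2
FOC: (2*5 + 1.0)*x = -4 + 1.0*(1.0434 - 1.5338)
x^{k+1} = -0.4082
Step 2: z-update.
Minimize 3*z^2 - 3*z + (1.0/2)*(-0.4082 - z + 1.5338)^2
FOC: (2*3 + 1.0)*z = 3 + 1.0*(-0.4082 + 1.5338)
z^{k+1} = 0.5894
Step 3: u-update.
u^{k+1} = 1.5338 - 0.4082 - 0.5894 = 0.5362
Step 4: Primal residual = |-0.4082 - 0.5894| = 0.9976


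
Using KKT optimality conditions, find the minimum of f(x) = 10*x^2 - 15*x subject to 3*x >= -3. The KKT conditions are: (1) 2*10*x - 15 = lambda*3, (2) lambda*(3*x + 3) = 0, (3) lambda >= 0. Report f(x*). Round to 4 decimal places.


Step 1: Try lambda = 0 (constraint inactive).
Stationarity: 2*10*x - 15 = 0
x* = 15/(2*10) = 0.75
Check constraint: 3*0.75 = 2.25 >= -3 -- satisfied.
Step 2: Compute optimal value.
f(x*) = 10*0.75^2 - 15*0.75 = -5.625


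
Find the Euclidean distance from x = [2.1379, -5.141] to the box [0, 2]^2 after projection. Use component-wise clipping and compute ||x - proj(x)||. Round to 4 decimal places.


Project each component onto [0, 2].
clip(2.1379) = 2.0, clip(-5.141) = 0.0
Projection = [2.0, 0.0]
Squared diffs: [0.019, 26.4299]
Distance = sqrt(26.4489) = 5.1428


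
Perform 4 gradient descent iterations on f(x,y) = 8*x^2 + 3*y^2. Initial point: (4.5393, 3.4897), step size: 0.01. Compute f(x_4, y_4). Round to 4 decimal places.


Gradient descent on f(x,y) = 8*x^2 + 3*y^2.
Starting point: (4.5393, 3.4897), alpha = 0.01
Step 1: grad_x = 2*8*4.5393 = 72.6288, grad_y = 2*3*3.4897 = 20.9382
  x_1 = 4.5393 - 0.01*72.6288 = 3.813
  y_1 = 3.4897 - 0.01*20.9382 = 3.2803
Step 2: grad_x = 2*8*3.813 = 61.0082, grad_y = 2*3*3.2803 = 19.6819
  x_2 = 3.813 - 0.01*61.0082 = 3.2029
  y_2 = 3.2803 - 0.01*19.6819 = 3.0835
Step 3: grad_x = 2*8*3.2029 = 51.2469, grad_y = 2*3*3.0835 = 18.501
  x_3 = 3.2029 - 0.01*51.2469 = 2.6905
  y_3 = 3.0835 - 0.01*18.501 = 2.8985
Step 4: grad_x = 2*8*2.6905 = 43.0474, grad_y = 2*3*2.8985 = 17.3909
  x_4 = 2.6905 - 0.01*43.0474 = 2.26
  y_4 = 2.8985 - 0.01*17.3909 = 2.7246
f(2.26, 2.7246) = 8*2.26^2 + 3*2.7246^2 = 63.1303


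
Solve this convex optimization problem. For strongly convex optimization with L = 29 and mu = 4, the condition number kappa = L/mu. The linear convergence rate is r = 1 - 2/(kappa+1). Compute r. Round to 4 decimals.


Step 1: Compute the condition number.
kappa = L/mu = 29/4 = 7.25
Step 2: Compute the convergence rate.
r = 1 - 2/(kappa + 1) = 1 - 2*mu/(L + mu) = (L - mu)/(L + mu) = 25/33 = 0.7576


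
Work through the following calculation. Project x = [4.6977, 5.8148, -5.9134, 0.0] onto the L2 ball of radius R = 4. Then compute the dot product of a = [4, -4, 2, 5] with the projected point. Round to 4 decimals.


Step 1: Compute ||x|| (intermediates to 6 decimals).
||x|| = sqrt(4.6977^2 + 5.8148^2 + (-5.9134)^2 + 0.0^2) = 9.531452
Step 2: Project.
Since ||x|| > R, scale = R/||x|| = 4/9.531452 = 0.419663, proj(x) = scale * x
proj(x) = [1.971451, 2.440256, -2.481635, 0.0]
Step 3: Dot product.
a^T * proj(x) = 4*1.971451 - 4*2.440256 + 2*(-2.481635) + 5*0.0 = -6.8385


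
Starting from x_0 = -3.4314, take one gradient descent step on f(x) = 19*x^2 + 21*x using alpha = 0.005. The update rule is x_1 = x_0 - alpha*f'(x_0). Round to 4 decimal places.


We compute the gradient at x_0 and apply the update.
f'(x) = 38*x + 21
f'(-3.4314) = 38*-3.4314 + 21 = -109.3932
x_1 = -3.4314 - 0.005*-109.3932 = -2.8844


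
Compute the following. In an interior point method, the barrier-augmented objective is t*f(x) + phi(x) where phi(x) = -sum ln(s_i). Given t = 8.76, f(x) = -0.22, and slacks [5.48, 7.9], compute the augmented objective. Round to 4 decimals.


Step 1: Compute log-barrier.
ln values: [1.7011, 2.0669]
phi = -(1.7011 + 2.0669) = -3.768
Step 2: Compute augmented objective.
t*f(x) = 8.76*-0.22 = -1.9272
Total = -1.9272 - 3.768 = -5.6952


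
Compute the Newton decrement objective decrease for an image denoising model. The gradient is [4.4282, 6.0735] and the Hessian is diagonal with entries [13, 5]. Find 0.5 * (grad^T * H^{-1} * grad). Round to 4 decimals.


Step 1: H is diagonal, so H^(-1) * g = [0.3406, 1.2147].
Step 2: g^T H^(-1) g = sum_i g_i^2 / H_ii
  = (4.4282)^2/13 + (6.0735)^2/5
  = 1.5084 + 7.3775 = 8.8859
Step 3: Objective decrease = 0.5 * g^T H^(-1) g = 4.4429


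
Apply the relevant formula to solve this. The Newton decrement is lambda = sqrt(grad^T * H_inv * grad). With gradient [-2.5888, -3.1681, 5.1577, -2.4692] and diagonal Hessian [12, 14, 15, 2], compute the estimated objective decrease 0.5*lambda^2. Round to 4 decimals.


Step 1: H is diagonal, so H^(-1) * g = [-0.2157, -0.2263, 0.3438, -1.2346].
Step 2: g^T H^(-1) g = sum_i g_i^2 / H_ii
  = (-2.5888)^2/12 + (-3.1681)^2/14 + (5.1577)^2/15 + (-2.4692)^2/2
  = 0.5585 + 0.7169 + 1.7735 + 3.0485 = 6.0973
Step 3: Objective decrease = 0.5 * g^T H^(-1) g = 3.0487


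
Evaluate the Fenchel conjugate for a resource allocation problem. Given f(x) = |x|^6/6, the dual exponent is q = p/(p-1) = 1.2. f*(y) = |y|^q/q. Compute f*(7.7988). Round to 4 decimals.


The conjugate exponent q satisfies 1/p + 1/q = 1.
p = 6, so q = 6/(6 - 1) = 1.2
|y|^q = 7.7988^1.2 = 11.7607
f*(7.7988) = 11.7607 / 1.2 = 9.8006


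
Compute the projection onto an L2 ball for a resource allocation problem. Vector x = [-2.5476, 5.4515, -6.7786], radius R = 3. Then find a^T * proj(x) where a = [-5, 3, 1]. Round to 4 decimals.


Step 1: Compute ||x|| (intermediates to 6 decimals).
||x|| = sqrt((-2.5476)^2 + 5.4515^2 + (-6.7786)^2) = 9.064135
Step 2: Project.
Since ||x|| > R, scale = R/||x|| = 3/9.064135 = 0.330975, proj(x) = scale * x
proj(x) = [-0.843192, 1.80431, -2.243547]
Step 3: Dot product.
a^T * proj(x) = -5*(-0.843192) + 3*1.80431 + 1*(-2.243547) = 7.3853


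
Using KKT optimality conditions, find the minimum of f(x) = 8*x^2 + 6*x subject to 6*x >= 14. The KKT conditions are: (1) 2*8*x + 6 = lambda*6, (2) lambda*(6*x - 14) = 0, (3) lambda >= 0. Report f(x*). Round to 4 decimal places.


Step 1: Try lambda = 0 (constraint inactive).
x_unc = -6/(2*8) = -0.375
Check: 6*-0.375 = -2.25 < 14 -- violated!
Step 2: Constraint must be active: 6*x = 14
x* = 14/6 = 7/3 = 2.3333 (rounded; the exact value 7/3 is used below)
lambda = (2*8*(7/3) + 6)/6 = 7.2222
Step 3: Compute optimal value.
f(x*) = 8*(7/3)^2 + 6*(7/3) = 57.5556


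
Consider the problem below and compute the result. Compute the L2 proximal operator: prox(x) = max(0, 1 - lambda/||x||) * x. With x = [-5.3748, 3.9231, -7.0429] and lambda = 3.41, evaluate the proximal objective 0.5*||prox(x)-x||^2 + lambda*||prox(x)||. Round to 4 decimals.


Step 1: Compute ||x||.
||x|| = 9.6893
Step 2: Compute scaling factor.
scale = max(0, 1 - 3.41/9.6893) = 0.6481
Step 3: prox(x) = [-3.4832, 2.5424, -4.5642]
||prox(x)|| = 6.2793
Step 4: Proximal objective.
0.5*||prox-x||^2 = 5.8141
lambda*||prox|| = 21.4124
Total = 27.2263


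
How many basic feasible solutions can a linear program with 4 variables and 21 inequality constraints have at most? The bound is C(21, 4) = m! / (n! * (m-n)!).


Each vertex corresponds to some choice of n active constraints out of m, so the number of vertices is at most C(m, n) = m! / (n!(m-n)!).
m = 21, n = 4
Numerator: 21 * 20 * 19 * 18
Denominator: 4! = 24
C(21, 4) = 5985


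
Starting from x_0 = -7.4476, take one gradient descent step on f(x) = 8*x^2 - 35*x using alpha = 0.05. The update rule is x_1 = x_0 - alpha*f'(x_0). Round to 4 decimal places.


We compute the gradient at x_0 and apply the update.
f'(x) = 16*x - 35
f'(-7.4476) = 16*-7.4476 - 35 = -154.1616
x_1 = -7.4476 - 0.05*-154.1616 = 0.2605


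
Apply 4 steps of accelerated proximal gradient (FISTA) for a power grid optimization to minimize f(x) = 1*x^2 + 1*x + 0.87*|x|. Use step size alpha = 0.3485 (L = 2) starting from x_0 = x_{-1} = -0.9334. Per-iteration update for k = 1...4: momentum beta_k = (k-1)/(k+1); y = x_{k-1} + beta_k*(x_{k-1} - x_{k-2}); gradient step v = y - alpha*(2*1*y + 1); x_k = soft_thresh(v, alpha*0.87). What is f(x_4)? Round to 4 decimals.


FISTA on f(x) = 1*x^2 + 1*x + 0.87*|x|
L = 2, alpha = 0.3485
Iteration 1: beta = 0.0, y = -0.9334 + 0.0*(-0.9334 + 0.9334) = -0.9334
  grad(y) = -0.8668, v = y - alpha*grad = -0.6313
  prox(v) = soft_thresh(-0.6313, 0.3032) = -0.3281
Iteration 2: beta = 0.3333, y = -0.3281 + 0.3333*(-0.3281 + 0.9334) = -0.1264
  grad(y) = 0.7473, v = y - alpha*grad = -0.3868
  prox(v) = soft_thresh(-0.3868, 0.3032) = -0.0836
Iteration 3: beta = 0.5, y = -0.0836 + 0.5*(-0.0836 + 0.3281) = 0.0387
  grad(y) = 1.0773, v = y - alpha*grad = -0.3368
  prox(v) = soft_thresh(-0.3368, 0.3032) = -0.0336
Iteration 4: beta = 0.6, y = -0.0336 + 0.6*(-0.0336 + 0.0836) = -0.0036
  grad(y) = 0.9928, v = y - alpha*grad = -0.3496
  prox(v) = soft_thresh(-0.3496, 0.3032) = -0.0464
f(x_4) = 1*(-0.0464)^2 + 1*(-0.0464) + 0.87*|-0.0464| = -0.0039


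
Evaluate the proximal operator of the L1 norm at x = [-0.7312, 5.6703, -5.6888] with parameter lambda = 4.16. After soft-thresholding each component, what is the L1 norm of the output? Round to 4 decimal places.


Soft-thresholding with lambda = 4.16:
prox(-0.7312) = sign(-0.7312)*max(|-0.7312| - 4.16, 0) = 0.0
prox(5.6703) = sign(5.6703)*max(|5.6703| - 4.16, 0) = 1.5103
prox(-5.6888) = sign(-5.6888)*max(|-5.6888| - 4.16, 0) = -1.5288
prox(x) = [0.0, 1.5103, -1.5288]
||prox(x)||_1 = 0.0 + 1.5103 + 1.5288 = 3.0391


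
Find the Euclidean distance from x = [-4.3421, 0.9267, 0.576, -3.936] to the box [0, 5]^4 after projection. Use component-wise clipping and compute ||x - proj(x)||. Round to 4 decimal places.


Project each component onto [0, 5].
clip(-4.3421) = 0.0, clip(0.9267) = 0.9267, clip(0.576) = 0.576, clip(-3.936) = 0.0
Projection = [0.0, 0.9267, 0.576, 0.0]
Squared diffs: [18.8538, 0.0, 0.0, 15.4921]
Distance = sqrt(34.3459) = 5.8605


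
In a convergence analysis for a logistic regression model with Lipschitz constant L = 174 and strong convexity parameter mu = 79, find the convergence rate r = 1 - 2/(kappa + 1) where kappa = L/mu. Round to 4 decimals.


Step 1: Compute the condition number.
kappa = L/mu = 174/79 = 2.2025
Step 2: Compute the convergence rate.
r = 1 - 2/(kappa + 1) = 1 - 2*mu/(L + mu) = (L - mu)/(L + mu) = 95/253 = 0.3755


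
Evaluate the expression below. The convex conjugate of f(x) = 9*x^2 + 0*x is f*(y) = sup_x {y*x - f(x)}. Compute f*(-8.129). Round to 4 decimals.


f*(y) = sup_x {y*x - a*x^2 - b*x} = sup_x {(y-b)*x - a*x^2}
FOC: (y - b) - 2a*x = 0 => x* = (y - b)/(2a)
x* = (-8.129 - 0)/(2*9) = -0.4516
f*(-8.129) = (y-b)^2/(4a) = (-8.129 - 0)^2/(4*9)
= 66.0806/36 = 1.8356


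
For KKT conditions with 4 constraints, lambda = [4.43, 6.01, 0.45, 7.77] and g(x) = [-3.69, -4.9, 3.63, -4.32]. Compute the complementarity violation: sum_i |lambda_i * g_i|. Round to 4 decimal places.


KKT complementary slackness check:
lambda_1 * g_1 = 4.43 * -3.69 = -16.3467
lambda_2 * g_2 = 6.01 * -4.9 = -29.449
lambda_3 * g_3 = 0.45 * 3.63 = 1.6335
lambda_4 * g_4 = 7.77 * -4.32 = -33.5664
Total violation = 16.3467 + 29.449 + 1.6335 + 33.5664 = 80.9956


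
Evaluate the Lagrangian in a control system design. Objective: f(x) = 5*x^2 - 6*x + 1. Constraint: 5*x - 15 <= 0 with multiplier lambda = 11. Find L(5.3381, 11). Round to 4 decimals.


Step 1: Evaluate f(x).
f(5.3381) = 5*5.3381^2 - 6*5.3381 + 1 = 111.448
Step 2: Evaluate g(x).
g(5.3381) = 5*5.3381 - 15 = 11.6905
Step 3: Compute Lagrangian.
L = 111.448 + 11*11.6905 = 240.0435


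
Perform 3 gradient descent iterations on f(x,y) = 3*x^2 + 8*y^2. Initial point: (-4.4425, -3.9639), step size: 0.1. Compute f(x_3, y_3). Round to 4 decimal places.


Gradient descent on f(x,y) = 3*x^2 + 8*y^2.
Starting point: (-4.4425, -3.9639), alpha = 0.1
Step 1: grad_x = 2*3*-4.4425 = -26.655, grad_y = 2*8*-3.9639 = -63.4224
  x_1 = -4.4425 - 0.1*-26.655 = -1.777
  y_1 = -3.9639 - 0.1*-63.4224 = 2.3783
Step 2: grad_x = 2*3*-1.777 = -10.662, grad_y = 2*8*2.3783 = 38.0534
  x_2 = -1.777 - 0.1*-10.662 = -0.7108
  y_2 = 2.3783 - 0.1*38.0534 = -1.427
Step 3: grad_x = 2*3*-0.7108 = -4.2648, grad_y = 2*8*-1.427 = -22.8321
  x_3 = -0.7108 - 0.1*-4.2648 = -0.2843
  y_3 = -1.427 - 0.1*-22.8321 = 0.8562
f(-0.2843, 0.8562) = 3*(-0.2843)^2 + 8*0.8562^2 = 6.1072


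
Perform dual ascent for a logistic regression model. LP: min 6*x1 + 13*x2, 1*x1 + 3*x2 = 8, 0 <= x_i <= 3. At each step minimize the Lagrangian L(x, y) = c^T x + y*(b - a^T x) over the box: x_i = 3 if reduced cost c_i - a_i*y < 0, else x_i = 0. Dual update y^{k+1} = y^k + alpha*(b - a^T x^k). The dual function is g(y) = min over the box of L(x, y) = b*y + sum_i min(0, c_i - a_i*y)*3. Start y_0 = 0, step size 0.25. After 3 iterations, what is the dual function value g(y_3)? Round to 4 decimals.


Dual ascent for LP: min 6*x1 + 13*x2, 1*x1 + 3*x2 = 8, 0 <= x_i <= 3
Step 1: y^k = 0.0, reduced costs: (6.0, 13.0)
  x^k = (0.0, 0.0), subgradient = b - a^T x = 8.0
  y^{k+1} = 0.0 + 0.25*8.0 = 2.0
Step 2: y^k = 2.0, reduced costs: (4.0, 7.0)
  x^k = (0.0, 0.0), subgradient = b - a^T x = 8.0
  y^{k+1} = 2.0 + 0.25*8.0 = 4.0
Step 3: y^k = 4.0, reduced costs: (2.0, 1.0)
  x^k = (0.0, 0.0), subgradient = b - a^T x = 8.0
  y^{k+1} = 4.0 + 0.25*8.0 = 6.0
Dual objective at y_3 = 6.0: reduced costs (0.0, -5.0), box minimizer x = (0.0, 3.0)
g(y_3) = b*y + (c1 - a1*y)*x1 + (c2 - a2*y)*x2 = 8*6.0 + 0.0*0.0 + (-5.0)*3.0 = 48.0 + 0.0 - 15.0 = 33.0


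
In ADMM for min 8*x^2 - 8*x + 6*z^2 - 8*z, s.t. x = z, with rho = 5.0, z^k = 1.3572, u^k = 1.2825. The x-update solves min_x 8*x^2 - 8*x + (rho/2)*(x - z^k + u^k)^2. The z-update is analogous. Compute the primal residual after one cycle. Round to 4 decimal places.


ADMM iteration with rho = 5.0, z^k = 1.3572, u^k = 1.2825
Step 1: x-update.
Minimize 8*x^2 - 8*x + (5.0/2)*(x - 1.3572 + 1.2825)^2
FOC: (2*8 + 5.0)*x = 8 + 5.0*(1.3572 - 1.2825)
x^{k+1} = 0.3987
Step 2: z-update.
Minimize 6*z^2 - 8*z + (5.0/2)*(0.3987 - z + 1.2825)^2
FOC: (2*6 + 5.0)*z = 8 + 5.0*(0.3987 + 1.2825)
z^{k+1} = 0.9651
Step 3: u-update.
u^{k+1} = 1.2825 + 0.3987 - 0.9651 = 0.7162
Step 4: Primal residual = |0.3987 - 0.9651| = 0.5663


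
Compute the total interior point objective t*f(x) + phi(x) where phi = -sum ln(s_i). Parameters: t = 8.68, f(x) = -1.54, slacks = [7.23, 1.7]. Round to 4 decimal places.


Step 1: Compute log-barrier.
ln values: [1.9782, 0.5306]
phi = -(1.9782 + 0.5306) = -2.5089
Step 2: Compute augmented objective.
t*f(x) = 8.68*-1.54 = -13.3672
Total = -13.3672 - 2.5089 = -15.8761


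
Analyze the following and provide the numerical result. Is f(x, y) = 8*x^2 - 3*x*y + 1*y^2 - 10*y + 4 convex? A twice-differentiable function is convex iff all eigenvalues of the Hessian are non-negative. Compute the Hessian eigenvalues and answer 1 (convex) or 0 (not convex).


The Hessian of f(x,y) = 8*x^2 - 3*x*y + 1*y^2 - 10*y + 4 is:
H = [[16, -3], [-3, 2]]
Trace = 16 + 2 = 18
Determinant = 16*2 - (-3)^2 = 23
Discriminant = (18)^2 - 4*23 = 232.0
Eigenvalues: lambda_1 = 1.3842, lambda_2 = 16.6158
The function is convex.

1


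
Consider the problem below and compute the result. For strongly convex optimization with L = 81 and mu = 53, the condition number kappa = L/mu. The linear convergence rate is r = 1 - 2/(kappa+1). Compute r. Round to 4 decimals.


Step 1: Compute the condition number.
kappa = L/mu = 81/53 = 1.5283
Step 2: Compute the convergence rate.
r = 1 - 2/(kappa + 1) = 1 - 2*mu/(L + mu) = (L - mu)/(L + mu) = 28/134 = 0.209


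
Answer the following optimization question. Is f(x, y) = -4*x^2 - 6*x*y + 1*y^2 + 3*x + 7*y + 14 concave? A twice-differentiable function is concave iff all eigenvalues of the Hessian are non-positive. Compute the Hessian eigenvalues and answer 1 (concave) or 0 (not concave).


The Hessian of f(x,y) = -4*x^2 - 6*x*y + 1*y^2 + 3*x + 7*y + 14 is:
H = [[-8, -6], [-6, 2]]
Trace = -8 + 2 = -6
Determinant = -8*2 - (-6)^2 = -52
Discriminant = (-6)^2 - 4*-52 = 244.0
Eigenvalues: lambda_1 = -10.8102, lambda_2 = 4.8102
The function is not concave.

0


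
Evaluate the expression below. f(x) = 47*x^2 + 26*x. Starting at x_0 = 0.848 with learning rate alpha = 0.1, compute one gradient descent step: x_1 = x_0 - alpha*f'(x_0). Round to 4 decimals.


We compute the gradient at x_0 and apply the update.
f'(x) = 94*x + 26
f'(0.848) = 94*0.848 + 26 = 105.712
x_1 = 0.848 - 0.1*105.712 = -9.7232


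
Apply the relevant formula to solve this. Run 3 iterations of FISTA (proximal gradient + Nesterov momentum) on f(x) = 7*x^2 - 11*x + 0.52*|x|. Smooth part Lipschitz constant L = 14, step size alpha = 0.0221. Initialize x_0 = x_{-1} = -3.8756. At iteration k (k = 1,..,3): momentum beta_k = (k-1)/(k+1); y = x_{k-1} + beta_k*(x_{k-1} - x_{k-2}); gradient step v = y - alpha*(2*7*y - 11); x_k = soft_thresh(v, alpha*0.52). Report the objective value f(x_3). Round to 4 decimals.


FISTA on f(x) = 7*x^2 - 11*x + 0.52*|x|
L = 14, alpha = 0.0221
Iteration 1: beta = 0.0, y = -3.8756 + 0.0*(-3.8756 + 3.8756) = -3.8756
  grad(y) = -65.2584, v = y - alpha*grad = -2.4334
  prox(v) = soft_thresh(-2.4334, 0.0115) = -2.4219
Iteration 2: beta = 0.3333, y = -2.4219 + 0.3333*(-2.4219 + 3.8756) = -1.9373
  grad(y) = -38.1226, v = y - alpha*grad = -1.0948
  prox(v) = soft_thresh(-1.0948, 0.0115) = -1.0833
Iteration 3: beta = 0.5, y = -1.0833 + 0.5*(-1.0833 + 2.4219) = -0.414
  grad(y) = -16.7966, v = y - alpha*grad = -0.0428
  prox(v) = soft_thresh(-0.0428, 0.0115) = -0.0313
f(x_3) = 7*(-0.0313)^2 - 11*(-0.0313) + 0.52*|-0.0313| = 0.368


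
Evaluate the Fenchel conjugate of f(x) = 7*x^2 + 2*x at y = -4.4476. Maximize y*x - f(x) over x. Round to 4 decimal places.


f*(y) = sup_x {y*x - a*x^2 - b*x} = sup_x {(y-b)*x - a*x^2}
FOC: (y - b) - 2a*x = 0 => x* = (y - b)/(2a)
x* = (-4.4476 - 2)/(2*7) = -0.4605
f*(-4.4476) = (y-b)^2/(4a) = (-4.4476 - 2)^2/(4*7)
= 41.5715/28 = 1.4847


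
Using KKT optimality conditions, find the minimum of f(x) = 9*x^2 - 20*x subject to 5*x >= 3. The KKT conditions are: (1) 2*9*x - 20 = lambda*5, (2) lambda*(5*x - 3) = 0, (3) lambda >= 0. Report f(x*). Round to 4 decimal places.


Step 1: Try lambda = 0 (constraint inactive).
Stationarity: 2*9*x - 20 = 0
x* = 20/(2*9) = 10/9 = 1.1111 (rounded; the exact value 10/9 is used below)
Check constraint: 5*1.1111 = 5.5555 >= 3 -- satisfied.
Step 2: Compute optimal value.
f(x*) = 9*(10/9)^2 - 20*(10/9) = -11.1111


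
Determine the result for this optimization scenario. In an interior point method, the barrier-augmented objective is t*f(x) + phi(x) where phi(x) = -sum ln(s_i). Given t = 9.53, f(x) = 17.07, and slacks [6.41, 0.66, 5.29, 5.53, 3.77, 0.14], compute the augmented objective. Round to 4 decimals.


Step 1: Compute log-barrier.
ln values: [1.8579, -0.4155, 1.6658, 1.7102, 1.3271, -1.9661]
phi = -(1.8579 - 0.4155 + 1.6658 + 1.7102 + 1.3271 - 1.9661) = -4.1793
Step 2: Compute augmented objective.
t*f(x) = 9.53*17.07 = 162.6771
Total = 162.6771 - 4.1793 = 158.4978


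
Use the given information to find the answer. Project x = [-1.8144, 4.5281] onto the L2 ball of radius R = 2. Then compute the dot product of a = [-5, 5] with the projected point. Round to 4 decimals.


Step 1: Compute ||x|| (intermediates to 6 decimals).
||x|| = sqrt((-1.8144)^2 + 4.5281^2) = 4.878087
Step 2: Project.
Since ||x|| > R, scale = R/||x|| = 2/4.878087 = 0.409997, proj(x) = scale * x
proj(x) = [-0.743899, 1.856507]
Step 3: Dot product.
a^T * proj(x) = -5*(-0.743899) + 5*1.856507 = 13.002


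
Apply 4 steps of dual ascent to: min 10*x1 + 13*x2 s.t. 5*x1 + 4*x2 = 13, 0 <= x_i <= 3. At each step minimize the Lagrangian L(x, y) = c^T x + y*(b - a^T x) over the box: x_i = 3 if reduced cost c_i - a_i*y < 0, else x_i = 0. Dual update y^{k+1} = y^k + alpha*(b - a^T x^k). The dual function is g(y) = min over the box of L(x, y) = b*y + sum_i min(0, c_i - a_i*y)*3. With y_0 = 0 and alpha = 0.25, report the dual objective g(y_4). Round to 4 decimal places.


Dual ascent for LP: min 10*x1 + 13*x2, 5*x1 + 4*x2 = 13, 0 <= x_i <= 3
Step 1: y^k = 0.0, reduced costs: (10.0, 13.0)
  x^k = (0.0, 0.0), subgradient = b - a^T x = 13.0
  y^{k+1} = 0.0 + 0.25*13.0 = 3.25
Step 2: y^k = 3.25, reduced costs: (-6.25, 0.0)
  x^k = (3.0, 0.0), subgradient = b - a^T x = -2.0
  y^{k+1} = 3.25 + 0.25*-2.0 = 2.75
Step 3: y^k = 2.75, reduced costs: (-3.75, 2.0)
  x^k = (3.0, 0.0), subgradient = b - a^T x = -2.0
  y^{k+1} = 2.75 + 0.25*-2.0 = 2.25
Step 4: y^k = 2.25, reduced costs: (-1.25, 4.0)
  x^k = (3.0, 0.0), subgradient = b - a^T x = -2.0
  y^{k+1} = 2.25 + 0.25*-2.0 = 1.75
Dual objective at y_4 = 1.75: reduced costs (1.25, 6.0), box minimizer x = (0.0, 0.0)
g(y_4) = b*y + (c1 - a1*y)*x1 + (c2 - a2*y)*x2 = 13*1.75 + 1.25*0.0 + 6.0*0.0 = 22.75 + 0.0 + 0.0 = 22.75


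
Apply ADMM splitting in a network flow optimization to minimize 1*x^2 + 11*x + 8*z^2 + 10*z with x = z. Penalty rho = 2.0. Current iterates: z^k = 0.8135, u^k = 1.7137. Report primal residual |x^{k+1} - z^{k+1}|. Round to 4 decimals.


ADMM iteration with rho = 2.0, z^k = 0.8135, u^k = 1.7137
Step 1: x-update.
Minimize 1*x^2 + 11*x + (2.0/2)*(x - 0.8135 + 1.7137)^2
FOC: (2*1 + 2.0)*x = -11 + 2.0*(0.8135 - 1.7137)
x^{k+1} = -3.2001
Step 2: z-update.
Minimize 8*z^2 + 10*z + (2.0/2)*(-3.2001 - z + 1.7137)^2
FOC: (2*8 + 2.0)*z = -10 + 2.0*(-3.2001 + 1.7137)
z^{k+1} = -0.7207
Step 3: u-update.
u^{k+1} = 1.7137 - 3.2001 + 0.7207 = -0.7657
Step 4: Primal residual = |-3.2001 + 0.7207| = 2.4794


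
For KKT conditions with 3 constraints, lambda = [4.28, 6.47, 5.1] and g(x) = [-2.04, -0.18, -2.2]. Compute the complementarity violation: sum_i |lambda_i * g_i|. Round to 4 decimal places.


KKT complementary slackness check:
lambda_1 * g_1 = 4.28 * -2.04 = -8.7312
lambda_2 * g_2 = 6.47 * -0.18 = -1.1646
lambda_3 * g_3 = 5.1 * -2.2 = -11.22
Total violation = 8.7312 + 1.1646 + 11.22 = 21.1158


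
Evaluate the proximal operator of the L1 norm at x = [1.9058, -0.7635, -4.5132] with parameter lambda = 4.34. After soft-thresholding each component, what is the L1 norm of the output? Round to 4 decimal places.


Soft-thresholding with lambda = 4.34:
prox(1.9058) = sign(1.9058)*max(|1.9058| - 4.34, 0) = 0.0
prox(-0.7635) = sign(-0.7635)*max(|-0.7635| - 4.34, 0) = 0.0
prox(-4.5132) = sign(-4.5132)*max(|-4.5132| - 4.34, 0) = -0.1732
prox(x) = [0.0, 0.0, -0.1732]
||prox(x)||_1 = 0.0 + 0.0 + 0.1732 = 0.1732


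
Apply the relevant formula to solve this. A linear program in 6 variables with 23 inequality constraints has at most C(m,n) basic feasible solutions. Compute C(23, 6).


Each vertex corresponds to some choice of n active constraints out of m, so the number of vertices is at most C(m, n) = m! / (n!(m-n)!).
m = 23, n = 6
Numerator: 23 * 22 * 21 * 20 * 19 * 18
Denominator: 6! = 720
C(23, 6) = 100947


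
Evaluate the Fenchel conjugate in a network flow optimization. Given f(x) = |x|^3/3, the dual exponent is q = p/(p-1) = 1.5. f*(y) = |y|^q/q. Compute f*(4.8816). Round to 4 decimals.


The conjugate exponent q satisfies 1/p + 1/q = 1.
p = 3, so q = 3/(3 - 1) = 1.5
|y|^q = 4.8816^1.5 = 10.7856
f*(4.8816) = 10.7856 / 1.5 = 7.1904


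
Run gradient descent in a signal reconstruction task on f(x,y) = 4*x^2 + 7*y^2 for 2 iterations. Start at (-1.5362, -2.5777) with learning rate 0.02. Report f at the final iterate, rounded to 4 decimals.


Gradient descent on f(x,y) = 4*x^2 + 7*y^2.
Starting point: (-1.5362, -2.5777), alpha = 0.02
Step 1: grad_x = 2*4*-1.5362 = -12.2896, grad_y = 2*7*-2.5777 = -36.0878
  x_1 = -1.5362 - 0.02*-12.2896 = -1.2904
  y_1 = -2.5777 - 0.02*-36.0878 = -1.8559
Step 2: grad_x = 2*4*-1.2904 = -10.3233, grad_y = 2*7*-1.8559 = -25.9832
  x_2 = -1.2904 - 0.02*-10.3233 = -1.0839
  y_2 = -1.8559 - 0.02*-25.9832 = -1.3363
f(-1.0839, -1.3363) = 4*(-1.0839)^2 + 7*(-1.3363)^2 = 17.1992


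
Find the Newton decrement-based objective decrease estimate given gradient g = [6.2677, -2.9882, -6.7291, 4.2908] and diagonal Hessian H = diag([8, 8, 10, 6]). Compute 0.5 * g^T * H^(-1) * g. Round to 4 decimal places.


Step 1: H is diagonal, so H^(-1) * g = [0.7835, -0.3735, -0.6729, 0.7151].
Step 2: g^T H^(-1) g = sum_i g_i^2 / H_ii
  = (6.2677)^2/8 + (-2.9882)^2/8 + (-6.7291)^2/10 + (4.2908)^2/6
  = 4.9105 + 1.1162 + 4.5281 + 3.0685 = 13.6232
Step 3: Objective decrease = 0.5 * g^T H^(-1) g = 6.8116


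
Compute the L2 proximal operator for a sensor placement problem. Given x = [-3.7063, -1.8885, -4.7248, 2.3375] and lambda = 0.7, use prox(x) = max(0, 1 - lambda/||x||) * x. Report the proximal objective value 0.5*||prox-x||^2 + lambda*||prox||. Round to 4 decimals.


Step 1: Compute ||x||.
||x|| = 6.715
Step 2: Compute scaling factor.
scale = max(0, 1 - 0.7/6.715) = 0.8958
Step 3: prox(x) = [-3.3199, -1.6916, -4.2323, 2.0938]
||prox(x)|| = 6.015
Step 4: Proximal objective.
0.5*||prox-x||^2 = 0.245
lambda*||prox|| = 4.2105
Total = 4.4555


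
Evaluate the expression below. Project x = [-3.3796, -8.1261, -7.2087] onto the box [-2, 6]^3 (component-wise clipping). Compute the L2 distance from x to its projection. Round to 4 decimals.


Project each component onto [-2, 6].
clip(-3.3796) = -2.0, clip(-8.1261) = -2.0, clip(-7.2087) = -2.0
Projection = [-2.0, -2.0, -2.0]
Squared diffs: [1.9033, 37.5291, 27.1306]
Distance = sqrt(66.563) = 8.1586


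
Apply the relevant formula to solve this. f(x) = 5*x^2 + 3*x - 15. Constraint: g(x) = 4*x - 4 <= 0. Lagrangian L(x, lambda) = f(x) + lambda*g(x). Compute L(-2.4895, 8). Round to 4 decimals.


Step 1: Evaluate f(x).
f(-2.4895) = 5*(-2.4895)^2 + 3*(-2.4895) - 15 = 8.5196
Step 2: Evaluate g(x).
g(-2.4895) = 4*-2.4895 - 4 = -13.958
Step 3: Compute Lagrangian.
L = 8.5196 + 8*-13.958 = -103.1444


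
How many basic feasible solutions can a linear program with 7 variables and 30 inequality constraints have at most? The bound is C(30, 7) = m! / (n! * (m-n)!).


Each vertex corresponds to some choice of n active constraints out of m, so the number of vertices is at most C(m, n) = m! / (n!(m-n)!).
m = 30, n = 7
Numerator: 30 * 29 * 28 * 27 * 26 * 25 * 24
Denominator: 7! = 5040
C(30, 7) = 2035800


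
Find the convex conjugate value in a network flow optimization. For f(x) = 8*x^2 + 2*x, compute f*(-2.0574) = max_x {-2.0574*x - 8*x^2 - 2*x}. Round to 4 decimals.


f*(y) = sup_x {y*x - a*x^2 - b*x} = sup_x {(y-b)*x - a*x^2}
FOC: (y - b) - 2a*x = 0 => x* = (y - b)/(2a)
x* = (-2.0574 - 2)/(2*8) = -0.2536
f*(-2.0574) = (y-b)^2/(4a) = (-2.0574 - 2)^2/(4*8)
= 16.4625/32 = 0.5145


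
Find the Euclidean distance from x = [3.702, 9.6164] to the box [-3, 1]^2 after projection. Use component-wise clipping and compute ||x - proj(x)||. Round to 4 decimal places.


Project each component onto [-3, 1].
clip(3.702) = 1.0, clip(9.6164) = 1.0
Projection = [1.0, 1.0]
Squared diffs: [7.3008, 74.2423]
Distance = sqrt(81.5431) = 9.0301


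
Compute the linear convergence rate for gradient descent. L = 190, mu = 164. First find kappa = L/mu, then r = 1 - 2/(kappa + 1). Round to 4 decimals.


Step 1: Compute the condition number.
kappa = L/mu = 190/164 = 1.1585
Step 2: Compute the convergence rate.
r = 1 - 2/(kappa + 1) = 1 - 2*mu/(L + mu) = (L - mu)/(L + mu) = 26/354 = 0.0734


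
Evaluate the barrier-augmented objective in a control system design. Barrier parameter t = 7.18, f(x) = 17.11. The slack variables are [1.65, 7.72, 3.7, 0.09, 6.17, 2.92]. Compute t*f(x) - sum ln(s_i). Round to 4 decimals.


Step 1: Compute log-barrier.
ln values: [0.5008, 2.0438, 1.3083, -2.4079, 1.8197, 1.0716]
phi = -(0.5008 + 2.0438 + 1.3083 - 2.4079 + 1.8197 + 1.0716) = -4.3363
Step 2: Compute augmented objective.
t*f(x) = 7.18*17.11 = 122.8498
Total = 122.8498 - 4.3363 = 118.5135


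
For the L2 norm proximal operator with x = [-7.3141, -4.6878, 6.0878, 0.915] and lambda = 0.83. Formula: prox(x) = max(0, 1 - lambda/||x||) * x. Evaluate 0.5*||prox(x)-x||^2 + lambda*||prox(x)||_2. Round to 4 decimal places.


Step 1: Compute ||x||.
||x|| = 10.6475
Step 2: Compute scaling factor.
scale = max(0, 1 - 0.83/10.6475) = 0.922
Step 3: prox(x) = [-6.7439, -4.3224, 5.6132, 0.8437]
||prox(x)|| = 9.8175
Step 4: Proximal objective.
0.5*||prox-x||^2 = 0.3445
lambda*||prox|| = 8.1485
Total = 8.493


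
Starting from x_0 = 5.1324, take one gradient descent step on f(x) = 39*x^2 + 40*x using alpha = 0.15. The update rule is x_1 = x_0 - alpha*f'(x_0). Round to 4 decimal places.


We compute the gradient at x_0 and apply the update.
f'(x) = 78*x + 40
f'(5.1324) = 78*5.1324 + 40 = 440.3272
x_1 = 5.1324 - 0.15*440.3272 = -60.9167


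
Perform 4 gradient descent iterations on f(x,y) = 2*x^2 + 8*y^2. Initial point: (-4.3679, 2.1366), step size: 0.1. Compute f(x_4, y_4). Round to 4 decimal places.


Gradient descent on f(x,y) = 2*x^2 + 8*y^2.
Starting point: (-4.3679, 2.1366), alpha = 0.1
Step 1: grad_x = 2*2*-4.3679 = -17.4716, grad_y = 2*8*2.1366 = 34.1856
  x_1 = -4.3679 - 0.1*-17.4716 = -2.6207
  y_1 = 2.1366 - 0.1*34.1856 = -1.282
Step 2: grad_x = 2*2*-2.6207 = -10.483, grad_y = 2*8*-1.282 = -20.5114
  x_2 = -2.6207 - 0.1*-10.483 = -1.5724
  y_2 = -1.282 - 0.1*-20.5114 = 0.7692
Step 3: grad_x = 2*2*-1.5724 = -6.2898, grad_y = 2*8*0.7692 = 12.3068
  x_3 = -1.5724 - 0.1*-6.2898 = -0.9435
  y_3 = 0.7692 - 0.1*12.3068 = -0.4615
Step 4: grad_x = 2*2*-0.9435 = -3.7739, grad_y = 2*8*-0.4615 = -7.3841
  x_4 = -0.9435 - 0.1*-3.7739 = -0.5661
  y_4 = -0.4615 - 0.1*-7.3841 = 0.2769
f(-0.5661, 0.2769) = 2*(-0.5661)^2 + 8*0.2769^2 = 1.2543


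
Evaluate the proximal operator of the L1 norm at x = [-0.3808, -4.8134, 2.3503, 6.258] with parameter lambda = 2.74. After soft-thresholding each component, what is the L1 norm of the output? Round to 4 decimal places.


Soft-thresholding with lambda = 2.74:
prox(-0.3808) = sign(-0.3808)*max(|-0.3808| - 2.74, 0) = 0.0
prox(-4.8134) = sign(-4.8134)*max(|-4.8134| - 2.74, 0) = -2.0734
prox(2.3503) = sign(2.3503)*max(|2.3503| - 2.74, 0) = 0.0
prox(6.258) = sign(6.258)*max(|6.258| - 2.74, 0) = 3.518
prox(x) = [0.0, -2.0734, 0.0, 3.518]
||prox(x)||_1 = 0.0 + 2.0734 + 0.0 + 3.518 = 5.5914


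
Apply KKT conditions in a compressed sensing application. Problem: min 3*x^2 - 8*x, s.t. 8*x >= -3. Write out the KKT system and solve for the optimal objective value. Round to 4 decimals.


Step 1: Try lambda = 0 (constraint inactive).
Stationarity: 2*3*x - 8 = 0
x* = 8/(2*3) = 4/3 = 1.3333 (rounded; the exact value 4/3 is used below)
Check constraint: 8*1.3333 = 10.6664 >= -3 -- satisfied.
Step 2: Compute optimal value.
f(x*) = 3*(4/3)^2 - 8*(4/3) = -5.3333


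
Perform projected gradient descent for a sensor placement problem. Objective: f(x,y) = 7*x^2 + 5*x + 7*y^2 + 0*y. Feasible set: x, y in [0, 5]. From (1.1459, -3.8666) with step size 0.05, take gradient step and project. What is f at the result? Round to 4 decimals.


Step 1: Compute gradient at (1.1459, -3.8666).
grad_x = 2*7*1.1459 + 5 = 21.0426
grad_y = 2*7*-3.8666 + 0 = -54.1324
Step 2: Gradient step.
x_raw = 1.1459 - 0.05*21.0426 = 0.0938
y_raw = -3.8666 - 0.05*-54.1324 = -1.16
Step 3: Project onto [0, 5].
x_proj = clip(0.0938) = 0.0938
y_proj = clip(-1.16) = 0.0
Step 4: Evaluate f.
f(0.0938, 0.0) = 0.5304


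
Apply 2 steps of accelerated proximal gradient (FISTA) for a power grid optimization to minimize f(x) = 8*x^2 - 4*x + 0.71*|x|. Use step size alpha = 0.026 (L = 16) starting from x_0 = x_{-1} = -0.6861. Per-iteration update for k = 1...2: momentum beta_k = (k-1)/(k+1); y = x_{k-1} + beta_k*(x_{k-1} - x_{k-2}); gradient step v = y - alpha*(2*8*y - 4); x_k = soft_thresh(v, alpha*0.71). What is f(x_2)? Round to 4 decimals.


FISTA on f(x) = 8*x^2 - 4*x + 0.71*|x|
L = 16, alpha = 0.026
Iteration 1: beta = 0.0, y = -0.6861 + 0.0*(-0.6861 + 0.6861) = -0.6861
  grad(y) = -14.9776, v = y - alpha*grad = -0.2967
  prox(v) = soft_thresh(-0.2967, 0.0185) = -0.2782
Iteration 2: beta = 0.3333, y = -0.2782 + 0.3333*(-0.2782 + 0.6861) = -0.1423
  grad(y) = -6.2762, v = y - alpha*grad = 0.0209
  prox(v) = soft_thresh(0.0209, 0.0185) = 0.0025
f(x_2) = 8*0.0025^2 - 4*0.0025 + 0.71*|0.0025| = -0.008


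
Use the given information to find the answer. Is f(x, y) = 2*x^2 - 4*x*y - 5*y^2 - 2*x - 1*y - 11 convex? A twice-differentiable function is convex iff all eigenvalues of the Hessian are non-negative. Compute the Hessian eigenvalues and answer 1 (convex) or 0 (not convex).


The Hessian of f(x,y) = 2*x^2 - 4*x*y - 5*y^2 - 2*x - 1*y - 11 is:
H = [[4, -4], [-4, -10]]
Trace = 4 - 10 = -6
Determinant = 4*-10 - (-4)^2 = -56
Discriminant = (-6)^2 - 4*-56 = 260.0
Eigenvalues: lambda_1 = -11.0623, lambda_2 = 5.0623
The function is not convex.

0


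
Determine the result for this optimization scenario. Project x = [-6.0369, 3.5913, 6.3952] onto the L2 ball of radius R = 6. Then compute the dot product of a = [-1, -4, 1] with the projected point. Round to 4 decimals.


Step 1: Compute ||x|| (intermediates to 6 decimals).
||x|| = sqrt((-6.0369)^2 + 3.5913^2 + 6.3952^2) = 9.499483
Step 2: Project.
Since ||x|| > R, scale = R/||x|| = 6/9.499483 = 0.631613, proj(x) = scale * x
proj(x) = [-3.812985, 2.268312, 4.039291]
Step 3: Dot product.
a^T * proj(x) = -1*(-3.812985) - 4*2.268312 + 1*4.039291 = -1.221


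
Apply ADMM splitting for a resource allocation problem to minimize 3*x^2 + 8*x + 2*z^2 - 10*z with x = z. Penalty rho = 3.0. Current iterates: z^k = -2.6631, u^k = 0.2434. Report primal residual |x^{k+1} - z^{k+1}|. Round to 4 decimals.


ADMM iteration with rho = 3.0, z^k = -2.6631, u^k = 0.2434
Step 1: x-update.
Minimize 3*x^2 + 8*x + (3.0/2)*(x + 2.6631 + 0.2434)^2
FOC: (2*3 + 3.0)*x = -8 + 3.0*(-2.6631 - 0.2434)
x^{k+1} = -1.8577
Step 2: z-update.
Minimize 2*z^2 - 10*z + (3.0/2)*(-1.8577 - z + 0.2434)^2
FOC: (2*2 + 3.0)*z = 10 + 3.0*(-1.8577 + 0.2434)
z^{k+1} = 0.7367
Step 3: u-update.
u^{k+1} = 0.2434 - 1.8577 - 0.7367 = -2.351
Step 4: Primal residual = |-1.8577 - 0.7367| = 2.5944
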